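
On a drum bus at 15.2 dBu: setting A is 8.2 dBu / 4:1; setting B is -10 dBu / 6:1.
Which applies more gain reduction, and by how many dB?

B, by 15.75 dB

A: 7 dB over, compressed to 1.75 dB over, so 5.25 dB of GR.
B: 25.2 dB over, compressed to 4.2 dB over, so 21 dB of GR.
Difference: 15.75 dB in favour of B.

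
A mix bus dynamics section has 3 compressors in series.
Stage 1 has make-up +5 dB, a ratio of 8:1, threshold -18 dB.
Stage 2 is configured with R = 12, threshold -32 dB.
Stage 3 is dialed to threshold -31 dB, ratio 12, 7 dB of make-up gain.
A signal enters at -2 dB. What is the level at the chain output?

Stage 1: -2 dB is 16 dB over -18 dB; at 8:1 that becomes 2 dB over, giving -16 dB; +5 dB make-up → -11 dB.
Stage 2: -11 dB is 21 dB over -32 dB; at 12:1 that becomes 1.75 dB over, giving -30.25 dB.
Stage 3: overshoot 0.75 dB → 0.75/12 = 0.0625 dB → -30.9375 dB; +7 dB make-up → -23.9375 dB.

-23.9375 dB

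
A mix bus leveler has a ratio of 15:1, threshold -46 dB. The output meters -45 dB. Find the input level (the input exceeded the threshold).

-31 dB

The compressed level sits -45 − (-46) = 1 dB over threshold.
Before 15:1 compression the overshoot was 1 × 15 = 15 dB, so input = -46 + 15 = -31 dB.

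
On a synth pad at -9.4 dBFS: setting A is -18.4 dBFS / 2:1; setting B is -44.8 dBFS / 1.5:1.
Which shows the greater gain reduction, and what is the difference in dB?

B, by 7.3 dB

A: overshoot 9 dB → output overshoot 4.5 dB → GR 4.5 dB.
B: overshoot 35.4 dB → output overshoot 23.6 dB → GR 11.8 dB.
Difference: 7.3 dB in favour of B.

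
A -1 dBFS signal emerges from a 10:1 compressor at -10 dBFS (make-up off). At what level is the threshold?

Let T be the threshold. Output overshoot = (input overshoot)/R, so -10 − T = (-1 − T)/10.
10·(-10 − T) = -1 − T → 9·T = -100 − (-1) = -99.
T = -99/9 = -11 dBFS.

-11 dBFS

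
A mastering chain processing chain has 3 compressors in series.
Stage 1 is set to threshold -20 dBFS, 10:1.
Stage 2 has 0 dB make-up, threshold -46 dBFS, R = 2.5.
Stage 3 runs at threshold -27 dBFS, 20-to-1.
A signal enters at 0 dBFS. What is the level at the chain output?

Stage 1: 0 dBFS is 20 dB over -20 dBFS; at 10:1 that becomes 2 dB over, giving -18 dBFS.
Stage 2: -18 dBFS is 28 dB over -46 dBFS; at 2.5:1 that becomes 11.2 dB over, giving -34.8 dBFS.
Stage 3: below threshold (-34.8 ≤ -27); passes unchanged; output -34.8 dBFS.

-34.8 dBFS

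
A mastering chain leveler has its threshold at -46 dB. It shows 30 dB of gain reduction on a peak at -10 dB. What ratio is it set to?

6:1

Input overshoot = -10 − (-46) = 36 dB.
Output overshoot = 36 − 30 = 6 dB.
Ratio = input overshoot / output overshoot = 36 / 6 = 6.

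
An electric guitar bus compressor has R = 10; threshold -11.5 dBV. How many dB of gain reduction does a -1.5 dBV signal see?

9 dB

-1.5 dBV exceeds the threshold by 10 dB.
A 10:1 ratio leaves 1 dB of that excess.
Gain reduction = 10 − 1 = 9 dB.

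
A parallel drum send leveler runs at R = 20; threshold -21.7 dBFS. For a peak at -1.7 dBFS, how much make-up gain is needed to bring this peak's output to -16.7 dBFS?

4 dB

The peak compresses to -21.7 + 20/20 = -20.7 dBFS.
To reach -16.7 dBFS requires -16.7 − (-20.7) = 4 dB of make-up.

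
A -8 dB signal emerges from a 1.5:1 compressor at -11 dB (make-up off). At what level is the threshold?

Gain reduction = -8 − (-11) = 3 dB; output overshoot = GR / (R − 1) = 3 / 0.5 = 6 dB.
Threshold = output − output overshoot = -11 − 6 = -17 dB.

-17 dB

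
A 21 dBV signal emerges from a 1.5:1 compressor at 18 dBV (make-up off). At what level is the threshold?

Input is 9 dB above T (since output overshoot × R = input overshoot: (18 − T)·1.5 = 21 − T gives T = 12 dBV).
Check: 12 + (21 − 12)/1.5 = 12 + 6 = 18 dBV. ✓

12 dBV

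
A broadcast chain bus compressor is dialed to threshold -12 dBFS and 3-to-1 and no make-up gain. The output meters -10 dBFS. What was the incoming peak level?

-6 dBFS

The compressed level sits -10 − (-12) = 2 dB over threshold.
Undo the ratio: input overshoot = 2 × 3 = 6 dB, giving input = -6 dBFS.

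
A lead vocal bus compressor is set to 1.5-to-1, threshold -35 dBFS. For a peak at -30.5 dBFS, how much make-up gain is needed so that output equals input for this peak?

Without make-up, output = threshold + overshoot/1.5 = -35 + 3 = -32 dBFS.
Gap to target: 1.5 dB.

1.5 dB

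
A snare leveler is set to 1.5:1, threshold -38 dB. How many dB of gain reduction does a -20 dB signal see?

The signal is 18 dB above threshold.
At 1.5:1, output sits 18/1.5 = 12 dB above threshold.
Gain reduction = 18 − 12 = 6 dB.

6 dB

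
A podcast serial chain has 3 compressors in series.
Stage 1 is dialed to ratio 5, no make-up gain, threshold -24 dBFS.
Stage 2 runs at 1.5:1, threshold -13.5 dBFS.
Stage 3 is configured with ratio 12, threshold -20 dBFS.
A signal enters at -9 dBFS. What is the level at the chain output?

-21 dBFS

Stage 1: -9 dBFS is 15 dB over -24 dBFS; at 5:1 that becomes 3 dB over, giving -21 dBFS.
Stage 2: -21 dBFS is at or below the -13.5 dBFS threshold — no compression; output -21 dBFS.
Stage 3: -21 dBFS is at or below the -20 dBFS threshold — no compression; output -21 dBFS.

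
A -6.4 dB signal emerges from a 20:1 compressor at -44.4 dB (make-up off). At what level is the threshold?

-46.4 dB

Let T be the threshold. Output overshoot = (input overshoot)/R, so -44.4 − T = (-6.4 − T)/20.
20·(-44.4 − T) = -6.4 − T → 19·T = -888 − (-6.4) = -881.6.
T = -881.6/19 = -46.4 dB.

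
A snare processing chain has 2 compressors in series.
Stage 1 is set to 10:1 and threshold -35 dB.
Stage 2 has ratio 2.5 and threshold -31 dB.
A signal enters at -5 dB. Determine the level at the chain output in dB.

Stage 1: -5 dB is 30 dB over -35 dB; at 10:1 that becomes 3 dB over, giving -32 dB.
Stage 2: -32 dB is at or below the -31 dB threshold — no compression; output -32 dB.

-32 dB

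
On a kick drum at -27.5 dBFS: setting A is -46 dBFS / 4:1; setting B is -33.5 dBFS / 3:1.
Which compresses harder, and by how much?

A: GR = 18.5 − 18.5/4 = 13.875 dB.
B: GR = 6 − 6/3 = 4 dB.
A applies 9.875 dB more gain reduction.

A, by 9.875 dB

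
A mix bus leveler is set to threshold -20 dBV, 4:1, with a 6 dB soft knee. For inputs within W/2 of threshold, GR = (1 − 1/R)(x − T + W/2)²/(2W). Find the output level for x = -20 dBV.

-20.5625 dBV

x − T + W/2 = -20 − (-20) + 3 = 3.
GR = (1 − 1/4) × 3² / 12 = 0.75 × 9 / 12 = 0.5625 dB.
Output = -20 − 0.5625 = -20.5625 dBV.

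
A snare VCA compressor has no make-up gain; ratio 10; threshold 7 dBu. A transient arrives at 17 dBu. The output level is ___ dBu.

17 dBu sits 10 dB over threshold.
The 10 dB excess becomes 1 dB after 10:1 reduction.
So the level is 7 + 1 = 8 dBu.

8 dBu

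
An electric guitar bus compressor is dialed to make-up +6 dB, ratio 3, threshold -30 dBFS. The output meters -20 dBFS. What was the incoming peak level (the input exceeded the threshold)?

Remove make-up: -20 − 6 = -26 dBFS.
The compressed level sits -26 − (-30) = 4 dB over threshold.
Input overshoot = R × output overshoot = 12 dB → input = -30 + 12 = -18 dBFS.

-18 dBFS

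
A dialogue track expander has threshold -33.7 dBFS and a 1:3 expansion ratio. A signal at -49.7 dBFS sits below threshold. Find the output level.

-81.7 dBFS

The input is 16 dB below the -33.7 dBFS threshold.
A 1:3 expander multiplies undershoot by 3: 16 × 3 = 48 dB below threshold.
Output = -33.7 − 48 = -81.7 dBFS.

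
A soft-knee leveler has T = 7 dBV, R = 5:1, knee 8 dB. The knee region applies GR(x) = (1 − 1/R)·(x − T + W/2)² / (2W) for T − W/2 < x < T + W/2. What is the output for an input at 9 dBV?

x − T + W/2 = 9 − 7 + 4 = 6.
GR = (1 − 1/5) × 6² / 16 = 0.8 × 36 / 16 = 1.8 dB.
Output = 9 − 1.8 = 7.2 dBV.

7.2 dBV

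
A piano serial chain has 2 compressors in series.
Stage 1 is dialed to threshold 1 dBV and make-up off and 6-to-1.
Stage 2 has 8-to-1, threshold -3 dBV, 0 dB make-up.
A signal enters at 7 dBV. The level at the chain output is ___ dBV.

-2.375 dBV

Stage 1: 6 dB above 1 dBV, reduced 6:1 to 1 dB above → 2 dBV.
Stage 2: overshoot 5 dB → 5/8 = 0.625 dB → -2.375 dBV.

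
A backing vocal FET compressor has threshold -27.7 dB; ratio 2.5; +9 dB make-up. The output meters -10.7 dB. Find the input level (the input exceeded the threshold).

-7.7 dB

Stripping the +9 dB make-up gives -19.7 dB at the gain stage.
Post-compression overshoot = -19.7 − (-27.7) = 8 dB.
Undo the ratio: input overshoot = 8 × 2.5 = 20 dB, giving input = -7.7 dB.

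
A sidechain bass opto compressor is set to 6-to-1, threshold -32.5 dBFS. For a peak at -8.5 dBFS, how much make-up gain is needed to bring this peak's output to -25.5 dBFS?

Overshoot 24 dB → 24/6 = 4 dB after compression, so the compressed level is -32.5 + 4 = -28.5 dBFS.
Make-up = target − compressed = -25.5 − (-28.5) = 3 dB.

3 dB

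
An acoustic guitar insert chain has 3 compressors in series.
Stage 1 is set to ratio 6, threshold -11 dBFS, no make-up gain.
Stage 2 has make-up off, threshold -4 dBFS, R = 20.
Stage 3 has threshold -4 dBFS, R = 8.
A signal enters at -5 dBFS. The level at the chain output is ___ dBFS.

-10 dBFS

Stage 1: 6 dB above -11 dBFS, reduced 6:1 to 1 dB above → -10 dBFS.
Stage 2: -10 dBFS ≤ -4 dBFS, so stage 2 doesn't engage; output -10 dBFS.
Stage 3: -10 dBFS is at or below the -4 dBFS threshold — no compression; output -10 dBFS.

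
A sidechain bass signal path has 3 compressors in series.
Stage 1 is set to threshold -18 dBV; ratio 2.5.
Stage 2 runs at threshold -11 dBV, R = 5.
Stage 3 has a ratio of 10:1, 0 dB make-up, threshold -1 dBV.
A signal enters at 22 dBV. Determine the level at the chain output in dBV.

-9.2 dBV

Stage 1: 22 dBV is 40 dB over -18 dBV; at 2.5:1 that becomes 16 dB over, giving -2 dBV.
Stage 2: overshoot 9 dB → 9/5 = 1.8 dB → -9.2 dBV.
Stage 3: below threshold (-9.2 ≤ -1); passes unchanged; output -9.2 dBV.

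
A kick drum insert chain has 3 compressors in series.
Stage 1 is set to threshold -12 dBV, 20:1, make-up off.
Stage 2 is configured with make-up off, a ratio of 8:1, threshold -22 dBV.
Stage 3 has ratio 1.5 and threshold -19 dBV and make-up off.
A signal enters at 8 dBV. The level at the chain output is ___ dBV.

Stage 1: overshoot 20 dB → 20/20 = 1 dB → -11 dBV.
Stage 2: 11 dB above -22 dBV, reduced 8:1 to 1.375 dB above → -20.625 dBV.
Stage 3: -20.625 dBV ≤ -19 dBV, so stage 3 doesn't engage; output -20.625 dBV.

-20.625 dBV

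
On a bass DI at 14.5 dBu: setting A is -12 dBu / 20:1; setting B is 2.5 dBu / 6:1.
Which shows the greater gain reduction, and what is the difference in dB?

A, by 15.175 dB

A: overshoot 26.5 dB → output overshoot 1.325 dB → GR 25.175 dB.
B: overshoot 12 dB → output overshoot 2 dB → GR 10 dB.
A reduces 15.175 dB more.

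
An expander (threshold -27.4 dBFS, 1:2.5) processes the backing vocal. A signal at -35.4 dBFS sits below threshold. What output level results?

Below threshold, a 1:2.5 expander applies gain = (2.5−1)×(T − x) of attenuation.
(2.5−1) × 8 = 12 dB, so output = -35.4 − 12 = -47.4 dBFS.

-47.4 dBFS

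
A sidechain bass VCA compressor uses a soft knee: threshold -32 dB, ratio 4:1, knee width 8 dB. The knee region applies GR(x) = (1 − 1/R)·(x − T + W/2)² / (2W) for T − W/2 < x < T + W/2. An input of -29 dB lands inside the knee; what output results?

-31.296875 dB

x − T + W/2 = -29 − (-32) + 4 = 7.
GR = (1 − 1/4) × 7² / 16 = 0.75 × 49 / 16 = 2.296875 dB.
Output = -29 − 2.296875 = -31.296875 dB.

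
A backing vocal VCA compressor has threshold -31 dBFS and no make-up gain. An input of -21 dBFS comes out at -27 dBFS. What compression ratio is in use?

2.5:1

Input overshoot = -21 − (-31) = 10 dB; output overshoot = -27 − (-31) = 4 dB.
Ratio = 10 / 4 = 2.5.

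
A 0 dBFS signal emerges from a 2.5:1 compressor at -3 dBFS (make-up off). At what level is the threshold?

Gain reduction = 0 − (-3) = 3 dB; output overshoot = GR / (R − 1) = 3 / 1.5 = 2 dB.
Threshold = output − output overshoot = -3 − 2 = -5 dBFS.

-5 dBFS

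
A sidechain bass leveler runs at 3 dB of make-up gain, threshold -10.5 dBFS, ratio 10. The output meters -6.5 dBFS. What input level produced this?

Stripping the +3 dB make-up gives -9.5 dBFS at the gain stage.
The compressed level sits -9.5 − (-10.5) = 1 dB over threshold.
Undo the ratio: input overshoot = 1 × 10 = 10 dB, giving input = -0.5 dBFS.

-0.5 dBFS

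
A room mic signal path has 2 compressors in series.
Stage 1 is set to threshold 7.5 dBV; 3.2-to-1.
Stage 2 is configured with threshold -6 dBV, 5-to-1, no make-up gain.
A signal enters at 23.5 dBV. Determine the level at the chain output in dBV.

-2.3 dBV

Stage 1: 23.5 dBV is 16 dB over 7.5 dBV; at 3.2:1 that becomes 5 dB over, giving 12.5 dBV.
Stage 2: 18.5 dB above -6 dBV, reduced 5:1 to 3.7 dB above → -2.3 dBV.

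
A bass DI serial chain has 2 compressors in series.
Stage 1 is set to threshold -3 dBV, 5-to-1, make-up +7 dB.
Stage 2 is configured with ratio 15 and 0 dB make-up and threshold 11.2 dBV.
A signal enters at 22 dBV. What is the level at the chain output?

9 dBV

Stage 1: overshoot 25 dB → 25/5 = 5 dB → 2 dBV; +7 dB make-up → 9 dBV.
Stage 2: 9 dBV is at or below the 11.2 dBV threshold — no compression; output 9 dBV.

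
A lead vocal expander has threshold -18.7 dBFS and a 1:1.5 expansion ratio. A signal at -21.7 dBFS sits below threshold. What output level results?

The input is 3 dB below the -18.7 dBFS threshold.
A 1:1.5 expander multiplies undershoot by 1.5: 3 × 1.5 = 4.5 dB below threshold.
Output = -18.7 − 4.5 = -23.2 dBFS.

-23.2 dBFS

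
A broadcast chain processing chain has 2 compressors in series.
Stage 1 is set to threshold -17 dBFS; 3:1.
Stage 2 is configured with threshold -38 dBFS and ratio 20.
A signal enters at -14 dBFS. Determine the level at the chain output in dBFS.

Stage 1: overshoot 3 dB → 3/3 = 1 dB → -16 dBFS.
Stage 2: -16 dBFS is 22 dB over -38 dBFS; at 20:1 that becomes 1.1 dB over, giving -36.9 dBFS.

-36.9 dBFS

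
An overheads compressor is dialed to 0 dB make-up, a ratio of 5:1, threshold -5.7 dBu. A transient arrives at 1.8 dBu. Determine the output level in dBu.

The input is 7.5 dB above the -5.7 dBu threshold.
At 5:1 the overshoot is divided by 5, leaving 1.5 dB above threshold.
Output = -5.7 + 1.5 = -4.2 dBu.

-4.2 dBu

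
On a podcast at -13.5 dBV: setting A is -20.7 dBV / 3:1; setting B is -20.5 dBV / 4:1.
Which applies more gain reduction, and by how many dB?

B, by 0.45 dB

A: 7.2 dB over, compressed to 2.4 dB over, so 4.8 dB of GR.
B: 7 dB over, compressed to 1.75 dB over, so 5.25 dB of GR.
B reduces 0.45 dB more.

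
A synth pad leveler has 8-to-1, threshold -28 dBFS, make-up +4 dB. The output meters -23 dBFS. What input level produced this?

Stripping the +4 dB make-up gives -27 dBFS at the gain stage.
That's 1 dB above the -28 dBFS threshold.
Input overshoot = R × output overshoot = 8 dB → input = -28 + 8 = -20 dBFS.

-20 dBFS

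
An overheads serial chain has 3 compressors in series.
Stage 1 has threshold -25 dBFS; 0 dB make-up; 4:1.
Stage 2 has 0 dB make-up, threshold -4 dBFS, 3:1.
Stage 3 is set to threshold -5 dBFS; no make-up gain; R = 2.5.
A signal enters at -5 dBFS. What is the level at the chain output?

Stage 1: overshoot 20 dB → 20/4 = 5 dB → -20 dBFS.
Stage 2: below threshold (-20 ≤ -4); passes unchanged; output -20 dBFS.
Stage 3: -20 dBFS ≤ -5 dBFS, so stage 3 doesn't engage; output -20 dBFS.

-20 dBFS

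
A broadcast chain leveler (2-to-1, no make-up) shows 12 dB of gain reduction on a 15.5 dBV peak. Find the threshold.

Input is 24 dB above T (since output overshoot × R = input overshoot: (3.5 − T)·2 = 15.5 − T gives T = -8.5 dBV).
Check: -8.5 + (15.5 − (-8.5))/2 = -8.5 + 12 = 3.5 dBV. ✓

-8.5 dBV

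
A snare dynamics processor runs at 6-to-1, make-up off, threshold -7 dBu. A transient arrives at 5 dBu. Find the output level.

The input is 12 dB above the -7 dBu threshold.
The 12 dB excess becomes 2 dB after 6:1 reduction.
So the level is -7 + 2 = -5 dBu.

-5 dBu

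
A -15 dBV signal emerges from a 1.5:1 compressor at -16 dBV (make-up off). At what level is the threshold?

Let T be the threshold. Output overshoot = (input overshoot)/R, so -16 − T = (-15 − T)/1.5.
1.5·(-16 − T) = -15 − T → 0.5·T = -24 − (-15) = -9.
T = -9/0.5 = -18 dBV.

-18 dBV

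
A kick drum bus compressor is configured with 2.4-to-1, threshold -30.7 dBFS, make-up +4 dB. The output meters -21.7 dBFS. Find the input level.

Remove make-up: -21.7 − 4 = -25.7 dBFS.
The compressed level sits -25.7 − (-30.7) = 5 dB over threshold.
Before 2.4:1 compression the overshoot was 5 × 2.4 = 12 dB, so input = -30.7 + 12 = -18.7 dBFS.

-18.7 dBFS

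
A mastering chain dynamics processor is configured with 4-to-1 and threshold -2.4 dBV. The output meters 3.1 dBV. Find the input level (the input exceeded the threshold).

19.6 dBV

The compressed level sits 3.1 − (-2.4) = 5.5 dB over threshold.
Undo the ratio: input overshoot = 5.5 × 4 = 22 dB, giving input = 19.6 dBV.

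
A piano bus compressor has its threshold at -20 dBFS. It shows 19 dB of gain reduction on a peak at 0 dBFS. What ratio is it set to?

Input overshoot = 0 − (-20) = 20 dB.
Output overshoot = 20 − 19 = 1 dB.
Ratio = input overshoot / output overshoot = 20 / 1 = 20.

20:1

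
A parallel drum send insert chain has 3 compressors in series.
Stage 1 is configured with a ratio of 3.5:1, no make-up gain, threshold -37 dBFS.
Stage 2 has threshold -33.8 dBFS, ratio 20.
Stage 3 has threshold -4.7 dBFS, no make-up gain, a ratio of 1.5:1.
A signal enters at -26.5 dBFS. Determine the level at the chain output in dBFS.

-34 dBFS

Stage 1: overshoot 10.5 dB → 10.5/3.5 = 3 dB → -34 dBFS.
Stage 2: -34 dBFS is at or below the -33.8 dBFS threshold — no compression; output -34 dBFS.
Stage 3: -34 dBFS is at or below the -4.7 dBFS threshold — no compression; output -34 dBFS.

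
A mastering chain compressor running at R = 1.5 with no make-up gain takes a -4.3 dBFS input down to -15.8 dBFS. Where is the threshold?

-38.8 dBFS

Let T be the threshold. Output overshoot = (input overshoot)/R, so -15.8 − T = (-4.3 − T)/1.5.
1.5·(-15.8 − T) = -4.3 − T → 0.5·T = -23.7 − (-4.3) = -19.4.
T = -19.4/0.5 = -38.8 dBFS.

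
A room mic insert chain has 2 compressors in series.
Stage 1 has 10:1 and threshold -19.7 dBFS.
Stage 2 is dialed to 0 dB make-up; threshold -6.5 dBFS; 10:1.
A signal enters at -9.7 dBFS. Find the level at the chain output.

-18.7 dBFS

Stage 1: overshoot 10 dB → 10/10 = 1 dB → -18.7 dBFS.
Stage 2: -18.7 dBFS is at or below the -6.5 dBFS threshold — no compression; output -18.7 dBFS.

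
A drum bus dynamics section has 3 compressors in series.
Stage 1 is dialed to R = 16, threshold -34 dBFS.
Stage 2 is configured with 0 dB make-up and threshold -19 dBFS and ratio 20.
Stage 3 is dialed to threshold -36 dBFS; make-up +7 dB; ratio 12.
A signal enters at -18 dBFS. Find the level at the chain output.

Stage 1: 16 dB above -34 dBFS, reduced 16:1 to 1 dB above → -33 dBFS.
Stage 2: below threshold (-33 ≤ -19); passes unchanged; output -33 dBFS.
Stage 3: 3 dB above -36 dBFS, reduced 12:1 to 0.25 dB above → -35.75 dBFS; +7 dB make-up → -28.75 dBFS.

-28.75 dBFS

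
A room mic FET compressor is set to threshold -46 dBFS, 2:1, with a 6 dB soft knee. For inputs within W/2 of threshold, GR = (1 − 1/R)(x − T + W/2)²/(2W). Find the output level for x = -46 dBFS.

-46.375 dBFS

x − T + W/2 = -46 − (-46) + 3 = 3.
GR = (1 − 1/2) × 3² / 12 = 0.5 × 9 / 12 = 0.375 dB.
Output = -46 − 0.375 = -46.375 dBFS.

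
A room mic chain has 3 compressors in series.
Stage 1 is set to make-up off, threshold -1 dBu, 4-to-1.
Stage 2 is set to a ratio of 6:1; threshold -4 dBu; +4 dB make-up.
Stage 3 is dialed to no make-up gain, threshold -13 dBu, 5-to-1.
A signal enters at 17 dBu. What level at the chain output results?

-10.15 dBu

Stage 1: 17 dBu is 18 dB over -1 dBu; at 4:1 that becomes 4.5 dB over, giving 3.5 dBu.
Stage 2: 7.5 dB above -4 dBu, reduced 6:1 to 1.25 dB above → -2.75 dBu; +4 dB make-up → 1.25 dBu.
Stage 3: overshoot 14.25 dB → 14.25/5 = 2.85 dB → -10.15 dBu.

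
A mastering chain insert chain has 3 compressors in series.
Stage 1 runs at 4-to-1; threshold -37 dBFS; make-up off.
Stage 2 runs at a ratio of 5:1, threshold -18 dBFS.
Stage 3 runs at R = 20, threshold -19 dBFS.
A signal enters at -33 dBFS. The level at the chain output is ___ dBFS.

Stage 1: -33 dBFS is 4 dB over -37 dBFS; at 4:1 that becomes 1 dB over, giving -36 dBFS.
Stage 2: -36 dBFS ≤ -18 dBFS, so stage 2 doesn't engage; output -36 dBFS.
Stage 3: -36 dBFS is at or below the -19 dBFS threshold — no compression; output -36 dBFS.

-36 dBFS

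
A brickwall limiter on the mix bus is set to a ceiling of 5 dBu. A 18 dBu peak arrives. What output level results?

The limiter clamps the peak to its 5 dBu ceiling.

5 dBu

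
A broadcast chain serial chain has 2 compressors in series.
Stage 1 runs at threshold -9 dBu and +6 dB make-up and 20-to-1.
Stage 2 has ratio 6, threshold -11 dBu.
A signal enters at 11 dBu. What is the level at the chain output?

-9.5 dBu

Stage 1: 11 dBu is 20 dB over -9 dBu; at 20:1 that becomes 1 dB over, giving -8 dBu; +6 dB make-up → -2 dBu.
Stage 2: overshoot 9 dB → 9/6 = 1.5 dB → -9.5 dBu.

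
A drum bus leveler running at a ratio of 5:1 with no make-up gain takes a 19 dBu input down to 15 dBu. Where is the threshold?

Gain reduction = 19 − 15 = 4 dB; output overshoot = GR / (R − 1) = 4 / 4 = 1 dB.
Threshold = output − output overshoot = 15 − 1 = 14 dBu.

14 dBu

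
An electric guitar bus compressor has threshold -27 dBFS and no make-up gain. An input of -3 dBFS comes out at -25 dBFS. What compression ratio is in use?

12:1

Input overshoot = -3 − (-27) = 24 dB; output overshoot = -25 − (-27) = 2 dB.
Ratio = 24 / 2 = 12.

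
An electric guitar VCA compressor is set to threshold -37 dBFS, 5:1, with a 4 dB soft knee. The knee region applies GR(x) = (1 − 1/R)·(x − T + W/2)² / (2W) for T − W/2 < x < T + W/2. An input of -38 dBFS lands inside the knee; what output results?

-38.1 dBFS

x − T + W/2 = -38 − (-37) + 2 = 1.
GR = (1 − 1/5) × 1² / 8 = 0.8 × 1 / 8 = 0.1 dB.
Output = -38 − 0.1 = -38.1 dBFS.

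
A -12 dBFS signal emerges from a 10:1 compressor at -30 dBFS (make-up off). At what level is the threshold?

-32 dBFS

Input is 20 dB above T (since output overshoot × R = input overshoot: (-30 − T)·10 = -12 − T gives T = -32 dBFS).
Check: -32 + (-12 − (-32))/10 = -32 + 2 = -30 dBFS. ✓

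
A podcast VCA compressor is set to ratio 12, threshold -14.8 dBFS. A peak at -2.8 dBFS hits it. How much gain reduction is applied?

Overshoot = -2.8 − (-14.8) = 12 dB.
A 12:1 ratio leaves 1 dB of that excess.
So the signal is attenuated by 12 − 1 = 11 dB.

11 dB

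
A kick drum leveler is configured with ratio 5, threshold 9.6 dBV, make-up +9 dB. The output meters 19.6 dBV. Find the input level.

Stripping the +9 dB make-up gives 10.6 dBV at the gain stage.
Post-compression overshoot = 10.6 − 9.6 = 1 dB.
Undo the ratio: input overshoot = 1 × 5 = 5 dB, giving input = 14.6 dBV.

14.6 dBV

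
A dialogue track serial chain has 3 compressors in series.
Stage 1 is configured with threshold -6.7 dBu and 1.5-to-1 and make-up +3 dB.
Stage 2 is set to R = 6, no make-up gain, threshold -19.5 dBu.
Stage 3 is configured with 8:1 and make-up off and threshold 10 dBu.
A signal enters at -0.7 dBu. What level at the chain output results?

Stage 1: overshoot 6 dB → 6/1.5 = 4 dB → -2.7 dBu; +3 dB make-up → 0.3 dBu.
Stage 2: 0.3 dBu is 19.8 dB over -19.5 dBu; at 6:1 that becomes 3.3 dB over, giving -16.2 dBu.
Stage 3: below threshold (-16.2 ≤ 10); passes unchanged; output -16.2 dBu.

-16.2 dBu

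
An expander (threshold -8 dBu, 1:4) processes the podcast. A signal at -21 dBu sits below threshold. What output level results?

Undershoot = (-8) − (-21) = 13 dB.
At 1:4, that expands to 52 dB under threshold.
Output = -8 − 52 = -60 dBu.

-60 dBu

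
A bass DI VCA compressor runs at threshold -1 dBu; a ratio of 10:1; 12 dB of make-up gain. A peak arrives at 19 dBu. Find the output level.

Overshoot: 19 − (-1) = 20 dB.
At 10:1 the overshoot is divided by 10, leaving 2 dB above threshold.
That puts the output at 1 dBu; make-up adds 12 dB, giving 13 dBu.

13 dBu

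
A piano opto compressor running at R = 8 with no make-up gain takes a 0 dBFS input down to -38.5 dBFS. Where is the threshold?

Gain reduction = 0 − (-38.5) = 38.5 dB; output overshoot = GR / (R − 1) = 38.5 / 7 = 5.5 dB.
Threshold = output − output overshoot = -38.5 − 5.5 = -44 dBFS.

-44 dBFS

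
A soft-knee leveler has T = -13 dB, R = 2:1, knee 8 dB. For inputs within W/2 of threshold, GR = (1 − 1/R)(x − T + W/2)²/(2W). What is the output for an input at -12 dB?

x − T + W/2 = -12 − (-13) + 4 = 5.
GR = (1 − 1/2) × 5² / 16 = 0.5 × 25 / 16 = 0.78125 dB.
Output = -12 − 0.78125 = -12.78125 dB.

-12.78125 dB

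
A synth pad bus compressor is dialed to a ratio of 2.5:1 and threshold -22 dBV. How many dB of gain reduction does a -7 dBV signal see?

The signal is 15 dB above threshold.
After 2.5:1 compression the overshoot becomes 15/2.5 = 6 dB.
GR = overshoot in − overshoot out = 15 − 6 = 9 dB.

9 dB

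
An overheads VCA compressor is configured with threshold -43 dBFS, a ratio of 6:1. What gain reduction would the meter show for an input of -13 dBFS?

Overshoot = -13 − (-43) = 30 dB.
A 6:1 ratio leaves 5 dB of that excess.
GR = overshoot in − overshoot out = 30 − 5 = 25 dB.

25 dB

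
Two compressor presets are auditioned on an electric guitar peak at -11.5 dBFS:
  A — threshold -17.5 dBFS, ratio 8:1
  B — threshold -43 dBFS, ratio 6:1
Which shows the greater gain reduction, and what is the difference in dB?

A: overshoot 6 dB → output overshoot 0.75 dB → GR 5.25 dB.
B: overshoot 31.5 dB → output overshoot 5.25 dB → GR 26.25 dB.
Difference: 21 dB in favour of B.

B, by 21 dB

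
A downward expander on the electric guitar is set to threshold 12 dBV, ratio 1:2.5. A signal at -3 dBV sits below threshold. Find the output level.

The input is 15 dB below the 12 dBV threshold.
A 1:2.5 expander multiplies undershoot by 2.5: 15 × 2.5 = 37.5 dB below threshold.
Output = 12 − 37.5 = -25.5 dBV.

-25.5 dBV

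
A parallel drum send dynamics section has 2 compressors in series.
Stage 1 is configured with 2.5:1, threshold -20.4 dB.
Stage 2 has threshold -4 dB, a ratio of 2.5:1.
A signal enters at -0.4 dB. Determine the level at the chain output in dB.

-12.4 dB

Stage 1: 20 dB above -20.4 dB, reduced 2.5:1 to 8 dB above → -12.4 dB.
Stage 2: -12.4 dB ≤ -4 dB, so stage 2 doesn't engage; output -12.4 dB.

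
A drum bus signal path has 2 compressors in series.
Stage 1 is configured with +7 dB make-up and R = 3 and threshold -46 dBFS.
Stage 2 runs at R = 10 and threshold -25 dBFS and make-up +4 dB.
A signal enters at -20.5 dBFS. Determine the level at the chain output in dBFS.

Stage 1: -20.5 dBFS is 25.5 dB over -46 dBFS; at 3:1 that becomes 8.5 dB over, giving -37.5 dBFS; +7 dB make-up → -30.5 dBFS.
Stage 2: below threshold (-30.5 ≤ -25); passes unchanged; make-up brings it to -26.5 dBFS.

-26.5 dBFS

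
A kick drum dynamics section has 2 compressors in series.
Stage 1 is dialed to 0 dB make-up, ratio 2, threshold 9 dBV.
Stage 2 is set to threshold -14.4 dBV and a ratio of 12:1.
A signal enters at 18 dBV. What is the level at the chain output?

Stage 1: 9 dB above 9 dBV, reduced 2:1 to 4.5 dB above → 13.5 dBV.
Stage 2: 27.9 dB above -14.4 dBV, reduced 12:1 to 2.325 dB above → -12.075 dBV.

-12.075 dBV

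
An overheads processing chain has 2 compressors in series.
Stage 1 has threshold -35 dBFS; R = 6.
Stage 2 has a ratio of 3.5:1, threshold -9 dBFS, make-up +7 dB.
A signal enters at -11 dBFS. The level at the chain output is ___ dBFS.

-24 dBFS

Stage 1: overshoot 24 dB → 24/6 = 4 dB → -31 dBFS.
Stage 2: below threshold (-31 ≤ -9); passes unchanged; make-up brings it to -24 dBFS.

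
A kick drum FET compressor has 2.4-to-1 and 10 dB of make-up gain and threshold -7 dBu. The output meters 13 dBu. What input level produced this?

17 dBu

Before make-up, the level was 13 − 10 = 3 dBu.
The compressed level sits 3 − (-7) = 10 dB over threshold.
Input overshoot = R × output overshoot = 24 dB → input = -7 + 24 = 17 dBu.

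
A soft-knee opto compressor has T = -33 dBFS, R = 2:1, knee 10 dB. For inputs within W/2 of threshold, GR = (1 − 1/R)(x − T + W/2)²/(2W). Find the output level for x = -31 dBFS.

-32.225 dBFS

x − T + W/2 = -31 − (-33) + 5 = 7.
GR = (1 − 1/2) × 7² / 20 = 0.5 × 49 / 20 = 1.225 dB.
Output = -31 − 1.225 = -32.225 dBFS.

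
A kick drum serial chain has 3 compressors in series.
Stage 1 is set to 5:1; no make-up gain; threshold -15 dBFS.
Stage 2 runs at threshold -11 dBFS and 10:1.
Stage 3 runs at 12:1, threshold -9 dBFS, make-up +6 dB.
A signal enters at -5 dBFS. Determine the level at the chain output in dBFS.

-7 dBFS

Stage 1: 10 dB above -15 dBFS, reduced 5:1 to 2 dB above → -13 dBFS.
Stage 2: -13 dBFS ≤ -11 dBFS, so stage 2 doesn't engage; output -13 dBFS.
Stage 3: -13 dBFS is at or below the -9 dBFS threshold — no compression; make-up brings it to -7 dBFS.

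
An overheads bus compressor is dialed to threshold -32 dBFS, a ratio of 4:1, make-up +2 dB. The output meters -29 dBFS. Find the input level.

Stripping the +2 dB make-up gives -31 dBFS at the gain stage.
That's 1 dB above the -32 dBFS threshold.
Undo the ratio: input overshoot = 1 × 4 = 4 dB, giving input = -28 dBFS.

-28 dBFS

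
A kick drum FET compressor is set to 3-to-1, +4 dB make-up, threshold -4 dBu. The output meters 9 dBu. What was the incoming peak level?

23 dBu

Before make-up, the level was 9 − 4 = 5 dBu.
Post-compression overshoot = 5 − (-4) = 9 dB.
Undo the ratio: input overshoot = 9 × 3 = 27 dB, giving input = 23 dBu.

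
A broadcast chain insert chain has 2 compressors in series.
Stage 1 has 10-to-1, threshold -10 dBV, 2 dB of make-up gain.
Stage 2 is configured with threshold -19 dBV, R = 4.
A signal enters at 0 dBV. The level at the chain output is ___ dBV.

-16 dBV

Stage 1: 10 dB above -10 dBV, reduced 10:1 to 1 dB above → -9 dBV; +2 dB make-up → -7 dBV.
Stage 2: 12 dB above -19 dBV, reduced 4:1 to 3 dB above → -16 dBV.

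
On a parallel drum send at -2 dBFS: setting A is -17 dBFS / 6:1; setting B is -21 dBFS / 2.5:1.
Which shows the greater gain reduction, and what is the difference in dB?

A: overshoot 15 dB → output overshoot 2.5 dB → GR 12.5 dB.
B: overshoot 19 dB → output overshoot 7.6 dB → GR 11.4 dB.
A applies 1.1 dB more gain reduction.

A, by 1.1 dB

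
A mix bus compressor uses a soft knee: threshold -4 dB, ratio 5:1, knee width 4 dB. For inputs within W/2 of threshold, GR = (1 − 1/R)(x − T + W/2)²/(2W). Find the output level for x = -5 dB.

-5.1 dB

x − T + W/2 = -5 − (-4) + 2 = 1.
GR = (1 − 1/5) × 1² / 8 = 0.8 × 1 / 8 = 0.1 dB.
Output = -5 − 0.1 = -5.1 dB.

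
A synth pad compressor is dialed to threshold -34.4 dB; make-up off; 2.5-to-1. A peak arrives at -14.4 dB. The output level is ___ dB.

-26.4 dB

The input is 20 dB above the -34.4 dB threshold.
At 2.5:1 the overshoot is divided by 2.5, leaving 8 dB above threshold.
Output = -34.4 + 8 = -26.4 dB.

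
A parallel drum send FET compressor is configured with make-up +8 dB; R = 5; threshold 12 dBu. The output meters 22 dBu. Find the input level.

Stripping the +8 dB make-up gives 14 dBu at the gain stage.
The compressed level sits 14 − 12 = 2 dB over threshold.
Before 5:1 compression the overshoot was 2 × 5 = 10 dB, so input = 12 + 10 = 22 dBu.

22 dBu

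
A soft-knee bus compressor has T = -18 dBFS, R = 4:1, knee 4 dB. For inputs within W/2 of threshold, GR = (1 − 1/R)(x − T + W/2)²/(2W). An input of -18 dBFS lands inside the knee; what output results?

x − T + W/2 = -18 − (-18) + 2 = 2.
GR = (1 − 1/4) × 2² / 8 = 0.75 × 4 / 8 = 0.375 dB.
Output = -18 − 0.375 = -18.375 dBFS.

-18.375 dBFS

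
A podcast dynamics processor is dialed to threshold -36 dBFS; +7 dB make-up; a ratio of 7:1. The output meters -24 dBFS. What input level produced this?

-1 dBFS

Stripping the +7 dB make-up gives -31 dBFS at the gain stage.
Post-compression overshoot = -31 − (-36) = 5 dB.
Undo the ratio: input overshoot = 5 × 7 = 35 dB, giving input = -1 dBFS.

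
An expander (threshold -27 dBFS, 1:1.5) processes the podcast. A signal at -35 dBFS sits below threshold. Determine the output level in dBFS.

-39 dBFS

Undershoot = (-27) − (-35) = 8 dB.
At 1:1.5, that expands to 12 dB under threshold.
Output = -27 − 12 = -39 dBFS.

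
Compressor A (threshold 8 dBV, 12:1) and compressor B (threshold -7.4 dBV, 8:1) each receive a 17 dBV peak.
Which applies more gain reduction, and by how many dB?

A: 9 dB over, compressed to 0.75 dB over, so 8.25 dB of GR.
B: 24.4 dB over, compressed to 3.05 dB over, so 21.35 dB of GR.
B applies 13.1 dB more gain reduction.

B, by 13.1 dB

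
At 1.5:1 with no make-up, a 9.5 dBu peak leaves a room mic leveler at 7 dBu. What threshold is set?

Gain reduction = 9.5 − 7 = 2.5 dB; output overshoot = GR / (R − 1) = 2.5 / 0.5 = 5 dB.
Threshold = output − output overshoot = 7 − 5 = 2 dBu.

2 dBu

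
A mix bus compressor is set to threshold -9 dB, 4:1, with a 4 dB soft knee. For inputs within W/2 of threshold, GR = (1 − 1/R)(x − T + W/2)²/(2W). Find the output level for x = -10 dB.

x − T + W/2 = -10 − (-9) + 2 = 1.
GR = (1 − 1/4) × 1² / 8 = 0.75 × 1 / 8 = 0.09375 dB.
Output = -10 − 0.09375 = -10.09375 dB.

-10.09375 dB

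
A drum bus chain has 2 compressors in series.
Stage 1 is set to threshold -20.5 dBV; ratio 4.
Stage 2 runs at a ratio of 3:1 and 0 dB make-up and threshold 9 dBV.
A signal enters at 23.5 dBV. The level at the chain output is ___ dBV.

-9.5 dBV

Stage 1: 23.5 dBV is 44 dB over -20.5 dBV; at 4:1 that becomes 11 dB over, giving -9.5 dBV.
Stage 2: below threshold (-9.5 ≤ 9); passes unchanged; output -9.5 dBV.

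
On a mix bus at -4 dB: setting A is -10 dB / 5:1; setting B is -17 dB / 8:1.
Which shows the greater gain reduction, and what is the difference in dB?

B, by 6.575 dB

A: overshoot 6 dB → output overshoot 1.2 dB → GR 4.8 dB.
B: overshoot 13 dB → output overshoot 1.625 dB → GR 11.375 dB.
B reduces 6.575 dB more.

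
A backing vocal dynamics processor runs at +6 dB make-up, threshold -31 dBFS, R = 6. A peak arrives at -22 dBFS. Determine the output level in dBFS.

Overshoot: -22 − (-31) = 9 dB.
The 9 dB excess becomes 1.5 dB after 6:1 reduction.
So the level is -31 + 1.5 = -29.5 dBFS; make-up adds 6 dB, giving -23.5 dBFS.

-23.5 dBFS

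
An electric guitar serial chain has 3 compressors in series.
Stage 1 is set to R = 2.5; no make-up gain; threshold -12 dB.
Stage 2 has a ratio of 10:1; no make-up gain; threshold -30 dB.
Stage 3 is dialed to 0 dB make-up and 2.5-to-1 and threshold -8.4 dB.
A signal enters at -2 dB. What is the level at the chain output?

Stage 1: -2 dB is 10 dB over -12 dB; at 2.5:1 that becomes 4 dB over, giving -8 dB.
Stage 2: -8 dB is 22 dB over -30 dB; at 10:1 that becomes 2.2 dB over, giving -27.8 dB.
Stage 3: -27.8 dB ≤ -8.4 dB, so stage 3 doesn't engage; output -27.8 dB.

-27.8 dB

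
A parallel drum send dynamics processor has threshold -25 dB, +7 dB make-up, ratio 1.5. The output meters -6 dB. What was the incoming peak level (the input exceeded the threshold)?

-7 dB

Stripping the +7 dB make-up gives -13 dB at the gain stage.
Post-compression overshoot = -13 − (-25) = 12 dB.
Input overshoot = R × output overshoot = 18 dB → input = -25 + 18 = -7 dB.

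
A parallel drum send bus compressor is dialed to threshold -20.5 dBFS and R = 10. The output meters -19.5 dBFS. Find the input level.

-10.5 dBFS

The compressed level sits -19.5 − (-20.5) = 1 dB over threshold.
Input overshoot = R × output overshoot = 10 dB → input = -20.5 + 10 = -10.5 dBFS.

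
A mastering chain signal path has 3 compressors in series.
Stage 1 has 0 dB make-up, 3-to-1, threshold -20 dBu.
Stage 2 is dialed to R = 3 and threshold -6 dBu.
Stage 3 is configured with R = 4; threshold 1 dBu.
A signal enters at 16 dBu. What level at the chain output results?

Stage 1: overshoot 36 dB → 36/3 = 12 dB → -8 dBu.
Stage 2: -8 dBu is at or below the -6 dBu threshold — no compression; output -8 dBu.
Stage 3: below threshold (-8 ≤ 1); passes unchanged; output -8 dBu.

-8 dBu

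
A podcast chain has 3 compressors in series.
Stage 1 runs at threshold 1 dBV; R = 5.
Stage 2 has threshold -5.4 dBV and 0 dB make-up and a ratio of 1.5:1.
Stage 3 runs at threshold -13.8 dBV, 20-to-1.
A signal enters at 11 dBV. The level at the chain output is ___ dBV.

Stage 1: 10 dB above 1 dBV, reduced 5:1 to 2 dB above → 3 dBV.
Stage 2: overshoot 8.4 dB → 8.4/1.5 = 5.6 dB → 0.2 dBV.
Stage 3: 0.2 dBV is 14 dB over -13.8 dBV; at 20:1 that becomes 0.7 dB over, giving -13.1 dBV.

-13.1 dBV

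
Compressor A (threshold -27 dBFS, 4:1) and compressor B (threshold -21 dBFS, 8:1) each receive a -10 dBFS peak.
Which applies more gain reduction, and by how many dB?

A, by 3.125 dB

A: overshoot 17 dB → output overshoot 4.25 dB → GR 12.75 dB.
B: overshoot 11 dB → output overshoot 1.375 dB → GR 9.625 dB.
Difference: 3.125 dB in favour of A.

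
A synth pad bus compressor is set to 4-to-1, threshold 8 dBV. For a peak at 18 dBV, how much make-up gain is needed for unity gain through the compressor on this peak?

7.5 dB

Without make-up, output = threshold + overshoot/4 = 8 + 2.5 = 10.5 dBV.
Gap to target: 7.5 dB.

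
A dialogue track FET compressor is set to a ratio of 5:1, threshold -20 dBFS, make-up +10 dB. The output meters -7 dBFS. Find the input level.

-5 dBFS

Remove make-up: -7 − 10 = -17 dBFS.
That's 3 dB above the -20 dBFS threshold.
Input overshoot = R × output overshoot = 15 dB → input = -20 + 15 = -5 dBFS.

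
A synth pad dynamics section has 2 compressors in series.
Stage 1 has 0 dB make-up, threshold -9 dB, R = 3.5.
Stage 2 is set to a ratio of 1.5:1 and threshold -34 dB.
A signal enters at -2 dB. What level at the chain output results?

-16 dB

Stage 1: -2 dB is 7 dB over -9 dB; at 3.5:1 that becomes 2 dB over, giving -7 dB.
Stage 2: overshoot 27 dB → 27/1.5 = 18 dB → -16 dB.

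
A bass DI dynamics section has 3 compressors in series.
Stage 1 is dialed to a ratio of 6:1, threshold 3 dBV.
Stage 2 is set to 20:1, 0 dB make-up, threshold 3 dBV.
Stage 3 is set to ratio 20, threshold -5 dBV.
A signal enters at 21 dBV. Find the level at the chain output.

-4.5925 dBV

Stage 1: overshoot 18 dB → 18/6 = 3 dB → 6 dBV.
Stage 2: 6 dBV is 3 dB over 3 dBV; at 20:1 that becomes 0.15 dB over, giving 3.15 dBV.
Stage 3: 8.15 dB above -5 dBV, reduced 20:1 to 0.4075 dB above → -4.5925 dBV.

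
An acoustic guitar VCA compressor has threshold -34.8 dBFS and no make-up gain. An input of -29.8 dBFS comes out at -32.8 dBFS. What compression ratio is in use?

2.5:1

Input overshoot = -29.8 − (-34.8) = 5 dB; output overshoot = -32.8 − (-34.8) = 2 dB.
Ratio = 5 / 2 = 2.5.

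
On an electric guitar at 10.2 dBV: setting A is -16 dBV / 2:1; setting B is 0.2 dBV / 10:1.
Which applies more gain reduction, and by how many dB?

A, by 4.1 dB

A: 26.2 dB over, compressed to 13.1 dB over, so 13.1 dB of GR.
B: 10 dB over, compressed to 1 dB over, so 9 dB of GR.
A applies 4.1 dB more gain reduction.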